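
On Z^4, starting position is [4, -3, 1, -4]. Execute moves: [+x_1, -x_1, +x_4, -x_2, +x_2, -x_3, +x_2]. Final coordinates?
(4, -2, 0, -3)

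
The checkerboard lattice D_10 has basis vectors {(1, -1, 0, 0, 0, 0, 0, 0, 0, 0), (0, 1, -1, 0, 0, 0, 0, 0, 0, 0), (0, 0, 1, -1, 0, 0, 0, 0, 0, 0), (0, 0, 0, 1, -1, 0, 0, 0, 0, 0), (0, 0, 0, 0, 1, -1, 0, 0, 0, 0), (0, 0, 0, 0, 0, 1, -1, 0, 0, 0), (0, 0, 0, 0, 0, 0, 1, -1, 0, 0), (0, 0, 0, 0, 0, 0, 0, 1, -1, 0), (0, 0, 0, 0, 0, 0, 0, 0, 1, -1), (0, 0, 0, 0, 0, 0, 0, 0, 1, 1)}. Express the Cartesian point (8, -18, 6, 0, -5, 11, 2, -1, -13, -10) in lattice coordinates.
8b₁ - 10b₂ - 4b₃ - 4b₄ - 9b₅ + 2b₆ + 4b₇ + 3b₈ - 10b₁₀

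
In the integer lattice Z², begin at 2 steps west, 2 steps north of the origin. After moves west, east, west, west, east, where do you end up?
(-3, 2)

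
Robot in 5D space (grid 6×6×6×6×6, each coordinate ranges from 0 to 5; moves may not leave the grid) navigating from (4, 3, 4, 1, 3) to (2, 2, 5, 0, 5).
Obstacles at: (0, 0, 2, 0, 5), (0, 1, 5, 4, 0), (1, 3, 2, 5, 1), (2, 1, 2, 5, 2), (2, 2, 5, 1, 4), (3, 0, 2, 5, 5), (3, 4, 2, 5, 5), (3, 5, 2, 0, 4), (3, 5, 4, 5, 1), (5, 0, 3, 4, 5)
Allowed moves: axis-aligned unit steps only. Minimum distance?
7
(one shortest path: (4, 3, 4, 1, 3) → (3, 3, 4, 1, 3) → (2, 3, 4, 1, 3) → (2, 2, 4, 1, 3) → (2, 2, 5, 1, 3) → (2, 2, 5, 0, 3) → (2, 2, 5, 0, 4) → (2, 2, 5, 0, 5))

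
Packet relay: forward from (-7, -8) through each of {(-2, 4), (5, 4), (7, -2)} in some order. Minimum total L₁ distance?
32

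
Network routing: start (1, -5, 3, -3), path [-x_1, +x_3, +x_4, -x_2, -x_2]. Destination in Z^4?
(0, -7, 4, -2)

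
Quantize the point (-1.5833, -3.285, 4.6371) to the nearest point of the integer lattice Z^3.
(-2, -3, 5)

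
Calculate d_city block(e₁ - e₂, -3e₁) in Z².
5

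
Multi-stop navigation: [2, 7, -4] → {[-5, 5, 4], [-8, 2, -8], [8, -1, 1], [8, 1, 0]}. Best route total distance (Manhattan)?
59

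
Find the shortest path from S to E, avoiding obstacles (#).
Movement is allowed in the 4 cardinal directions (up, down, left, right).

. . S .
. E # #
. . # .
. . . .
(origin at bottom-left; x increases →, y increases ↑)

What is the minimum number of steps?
2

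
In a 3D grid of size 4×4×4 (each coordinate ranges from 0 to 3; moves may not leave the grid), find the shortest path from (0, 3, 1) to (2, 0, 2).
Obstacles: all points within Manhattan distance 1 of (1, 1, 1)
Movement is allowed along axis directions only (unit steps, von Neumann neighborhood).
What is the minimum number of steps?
6
(one shortest path: (0, 3, 1) → (1, 3, 1) → (2, 3, 1) → (2, 2, 1) → (2, 2, 2) → (2, 1, 2) → (2, 0, 2))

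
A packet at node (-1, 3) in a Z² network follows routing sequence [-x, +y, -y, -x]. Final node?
(-3, 3)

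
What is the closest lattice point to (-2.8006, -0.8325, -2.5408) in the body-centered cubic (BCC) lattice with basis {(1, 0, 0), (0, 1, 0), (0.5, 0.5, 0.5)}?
(-2.5, -0.5, -2.5)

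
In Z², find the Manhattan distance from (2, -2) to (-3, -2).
5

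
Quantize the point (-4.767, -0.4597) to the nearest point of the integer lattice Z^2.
(-5, 0)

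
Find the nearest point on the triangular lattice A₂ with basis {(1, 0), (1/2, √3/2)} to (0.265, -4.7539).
(0.5, -4.33)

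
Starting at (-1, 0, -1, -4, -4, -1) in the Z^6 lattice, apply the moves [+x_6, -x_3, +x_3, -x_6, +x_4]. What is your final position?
(-1, 0, -1, -3, -4, -1)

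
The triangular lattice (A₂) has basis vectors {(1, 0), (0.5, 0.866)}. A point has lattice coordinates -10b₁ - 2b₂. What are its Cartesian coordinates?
(-11, -1.732)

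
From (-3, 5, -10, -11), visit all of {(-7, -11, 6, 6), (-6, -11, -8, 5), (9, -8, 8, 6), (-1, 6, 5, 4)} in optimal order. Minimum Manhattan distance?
99
(one optimal route: (-3, 5, -10, -11) → (-1, 6, 5, 4) → (9, -8, 8, 6) → (-7, -11, 6, 6) → (-6, -11, -8, 5))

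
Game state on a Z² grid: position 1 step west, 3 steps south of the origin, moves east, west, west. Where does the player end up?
(-2, -3)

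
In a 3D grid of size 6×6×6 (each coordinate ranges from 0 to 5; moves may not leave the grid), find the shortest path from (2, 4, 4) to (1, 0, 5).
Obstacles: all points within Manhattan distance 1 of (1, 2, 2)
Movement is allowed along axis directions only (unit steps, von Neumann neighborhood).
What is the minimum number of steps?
6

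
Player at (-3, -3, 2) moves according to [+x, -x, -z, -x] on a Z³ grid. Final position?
(-4, -3, 1)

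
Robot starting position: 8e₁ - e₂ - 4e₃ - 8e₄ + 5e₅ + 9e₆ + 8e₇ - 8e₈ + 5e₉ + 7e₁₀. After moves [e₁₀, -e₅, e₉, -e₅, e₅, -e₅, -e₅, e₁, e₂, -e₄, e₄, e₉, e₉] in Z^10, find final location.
(9, 0, -4, -8, 2, 9, 8, -8, 8, 8)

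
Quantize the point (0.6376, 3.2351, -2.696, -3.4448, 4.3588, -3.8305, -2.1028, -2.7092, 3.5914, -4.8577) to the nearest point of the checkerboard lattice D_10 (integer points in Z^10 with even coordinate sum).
(1, 3, -3, -3, 4, -4, -2, -3, 4, -5)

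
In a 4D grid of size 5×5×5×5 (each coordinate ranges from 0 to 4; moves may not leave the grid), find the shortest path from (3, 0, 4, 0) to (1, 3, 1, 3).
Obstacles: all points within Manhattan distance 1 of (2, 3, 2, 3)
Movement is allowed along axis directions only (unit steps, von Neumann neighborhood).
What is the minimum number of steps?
11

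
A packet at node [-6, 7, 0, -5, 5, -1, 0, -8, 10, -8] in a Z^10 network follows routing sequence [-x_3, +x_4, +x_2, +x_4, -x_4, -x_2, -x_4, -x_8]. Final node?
(-6, 7, -1, -5, 5, -1, 0, -9, 10, -8)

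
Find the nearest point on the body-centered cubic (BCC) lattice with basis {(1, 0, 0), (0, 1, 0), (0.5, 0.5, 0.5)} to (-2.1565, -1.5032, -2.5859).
(-2.5, -1.5, -2.5)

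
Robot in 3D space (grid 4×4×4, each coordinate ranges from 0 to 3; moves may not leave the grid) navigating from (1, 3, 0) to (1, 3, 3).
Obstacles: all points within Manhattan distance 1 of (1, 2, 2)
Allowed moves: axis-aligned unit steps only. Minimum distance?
5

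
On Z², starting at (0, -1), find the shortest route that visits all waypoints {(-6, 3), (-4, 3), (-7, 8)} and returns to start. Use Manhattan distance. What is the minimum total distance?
32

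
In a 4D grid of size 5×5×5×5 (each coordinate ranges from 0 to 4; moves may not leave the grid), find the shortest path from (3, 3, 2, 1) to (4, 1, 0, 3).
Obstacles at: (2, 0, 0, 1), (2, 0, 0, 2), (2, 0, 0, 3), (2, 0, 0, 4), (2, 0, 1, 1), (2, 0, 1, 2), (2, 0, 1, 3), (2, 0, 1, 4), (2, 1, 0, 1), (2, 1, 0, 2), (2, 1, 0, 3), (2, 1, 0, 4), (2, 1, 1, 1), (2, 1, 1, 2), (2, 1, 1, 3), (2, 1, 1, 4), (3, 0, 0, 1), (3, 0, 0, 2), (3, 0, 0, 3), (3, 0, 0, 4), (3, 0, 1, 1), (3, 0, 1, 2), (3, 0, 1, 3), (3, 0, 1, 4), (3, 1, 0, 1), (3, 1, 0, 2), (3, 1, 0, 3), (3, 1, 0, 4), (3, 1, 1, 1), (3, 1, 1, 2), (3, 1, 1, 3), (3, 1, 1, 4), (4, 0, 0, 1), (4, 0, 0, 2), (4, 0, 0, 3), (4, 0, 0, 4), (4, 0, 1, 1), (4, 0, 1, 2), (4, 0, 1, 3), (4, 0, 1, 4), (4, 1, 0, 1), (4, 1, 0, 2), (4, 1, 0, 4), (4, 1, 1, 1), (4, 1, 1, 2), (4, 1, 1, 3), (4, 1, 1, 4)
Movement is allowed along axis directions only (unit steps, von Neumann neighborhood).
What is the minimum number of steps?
7
(one shortest path: (3, 3, 2, 1) → (4, 3, 2, 1) → (4, 2, 2, 1) → (4, 2, 1, 1) → (4, 2, 0, 1) → (4, 2, 0, 2) → (4, 2, 0, 3) → (4, 1, 0, 3))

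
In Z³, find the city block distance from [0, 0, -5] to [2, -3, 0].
10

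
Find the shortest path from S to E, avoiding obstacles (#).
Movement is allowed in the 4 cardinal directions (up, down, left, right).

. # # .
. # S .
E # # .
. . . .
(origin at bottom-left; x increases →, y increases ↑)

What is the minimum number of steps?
7
(one shortest path: (2, 2) → (3, 2) → (3, 1) → (3, 0) → (2, 0) → (1, 0) → (0, 0) → (0, 1))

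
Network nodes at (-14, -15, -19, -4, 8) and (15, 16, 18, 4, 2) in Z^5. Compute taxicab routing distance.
111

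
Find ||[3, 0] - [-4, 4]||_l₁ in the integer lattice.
11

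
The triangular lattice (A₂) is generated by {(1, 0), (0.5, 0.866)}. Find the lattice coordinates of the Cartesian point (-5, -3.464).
-3b₁ - 4b₂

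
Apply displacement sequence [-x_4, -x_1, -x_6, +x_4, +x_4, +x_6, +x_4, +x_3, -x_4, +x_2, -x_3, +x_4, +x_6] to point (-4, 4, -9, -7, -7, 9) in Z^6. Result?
(-5, 5, -9, -5, -7, 10)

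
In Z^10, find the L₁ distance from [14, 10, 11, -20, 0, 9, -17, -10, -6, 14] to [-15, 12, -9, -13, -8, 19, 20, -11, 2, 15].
123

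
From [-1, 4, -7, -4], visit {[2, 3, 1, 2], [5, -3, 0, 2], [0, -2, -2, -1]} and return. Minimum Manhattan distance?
54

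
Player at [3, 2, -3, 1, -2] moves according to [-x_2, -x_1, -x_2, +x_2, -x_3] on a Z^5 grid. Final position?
(2, 1, -4, 1, -2)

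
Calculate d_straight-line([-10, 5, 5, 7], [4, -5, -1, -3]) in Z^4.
20.7846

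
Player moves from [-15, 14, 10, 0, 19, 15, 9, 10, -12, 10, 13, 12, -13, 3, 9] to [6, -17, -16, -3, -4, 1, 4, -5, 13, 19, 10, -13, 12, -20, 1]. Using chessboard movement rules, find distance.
31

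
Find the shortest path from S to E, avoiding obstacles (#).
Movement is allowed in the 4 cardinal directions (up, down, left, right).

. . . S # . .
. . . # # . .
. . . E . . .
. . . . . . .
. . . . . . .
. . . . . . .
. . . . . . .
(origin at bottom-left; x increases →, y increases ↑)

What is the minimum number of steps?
4
(one shortest path: (3, 6) → (2, 6) → (2, 5) → (2, 4) → (3, 4))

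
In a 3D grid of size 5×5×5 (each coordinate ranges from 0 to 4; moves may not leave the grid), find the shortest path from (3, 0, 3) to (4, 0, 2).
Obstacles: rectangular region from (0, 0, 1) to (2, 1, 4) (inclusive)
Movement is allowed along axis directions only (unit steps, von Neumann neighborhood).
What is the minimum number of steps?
2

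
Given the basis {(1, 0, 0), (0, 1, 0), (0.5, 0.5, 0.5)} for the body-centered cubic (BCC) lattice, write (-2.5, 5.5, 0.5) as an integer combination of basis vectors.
-3b₁ + 5b₂ + b₃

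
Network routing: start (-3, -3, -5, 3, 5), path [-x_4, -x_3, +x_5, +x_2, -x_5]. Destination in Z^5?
(-3, -2, -6, 2, 5)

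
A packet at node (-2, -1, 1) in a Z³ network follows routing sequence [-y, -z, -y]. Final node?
(-2, -3, 0)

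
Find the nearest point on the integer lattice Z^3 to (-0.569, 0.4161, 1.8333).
(-1, 0, 2)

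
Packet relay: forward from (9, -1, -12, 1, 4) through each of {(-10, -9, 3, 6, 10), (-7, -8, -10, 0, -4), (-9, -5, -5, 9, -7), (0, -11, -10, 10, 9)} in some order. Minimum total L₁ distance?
119
(one optimal route: (9, -1, -12, 1, 4) → (-7, -8, -10, 0, -4) → (-9, -5, -5, 9, -7) → (-10, -9, 3, 6, 10) → (0, -11, -10, 10, 9))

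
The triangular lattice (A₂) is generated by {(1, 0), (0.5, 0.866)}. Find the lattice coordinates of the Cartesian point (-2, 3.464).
-4b₁ + 4b₂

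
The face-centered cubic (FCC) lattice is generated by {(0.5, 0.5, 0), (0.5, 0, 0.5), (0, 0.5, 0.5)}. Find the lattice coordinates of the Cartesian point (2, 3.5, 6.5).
-b₁ + 5b₂ + 8b₃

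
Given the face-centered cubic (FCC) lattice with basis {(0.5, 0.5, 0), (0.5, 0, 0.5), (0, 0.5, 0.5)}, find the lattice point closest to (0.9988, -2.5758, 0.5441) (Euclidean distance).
(1, -2.5, 0.5)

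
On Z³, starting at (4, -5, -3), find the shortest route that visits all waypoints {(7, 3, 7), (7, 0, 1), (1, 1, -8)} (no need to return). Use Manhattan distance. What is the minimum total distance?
39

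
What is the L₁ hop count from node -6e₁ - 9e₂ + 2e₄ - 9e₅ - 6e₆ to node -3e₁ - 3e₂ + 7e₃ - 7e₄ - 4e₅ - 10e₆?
34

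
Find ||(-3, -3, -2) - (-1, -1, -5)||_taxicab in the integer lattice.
7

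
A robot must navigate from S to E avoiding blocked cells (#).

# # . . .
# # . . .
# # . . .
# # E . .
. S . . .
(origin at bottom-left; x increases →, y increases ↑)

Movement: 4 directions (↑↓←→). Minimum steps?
2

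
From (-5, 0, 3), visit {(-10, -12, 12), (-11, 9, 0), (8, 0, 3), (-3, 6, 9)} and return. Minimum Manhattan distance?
116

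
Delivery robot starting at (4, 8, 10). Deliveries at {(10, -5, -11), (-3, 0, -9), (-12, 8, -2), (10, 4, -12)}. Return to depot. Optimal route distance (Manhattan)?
114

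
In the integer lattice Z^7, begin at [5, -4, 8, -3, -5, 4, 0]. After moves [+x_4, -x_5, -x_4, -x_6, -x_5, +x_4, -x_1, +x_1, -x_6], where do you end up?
(5, -4, 8, -2, -7, 2, 0)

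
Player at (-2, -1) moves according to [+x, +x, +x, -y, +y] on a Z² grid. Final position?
(1, -1)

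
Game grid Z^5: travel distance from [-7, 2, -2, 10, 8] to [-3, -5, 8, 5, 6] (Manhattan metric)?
28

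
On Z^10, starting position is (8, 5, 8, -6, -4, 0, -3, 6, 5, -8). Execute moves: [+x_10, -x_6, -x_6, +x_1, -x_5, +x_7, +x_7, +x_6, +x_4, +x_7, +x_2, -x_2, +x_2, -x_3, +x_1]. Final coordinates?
(10, 6, 7, -5, -5, -1, 0, 6, 5, -7)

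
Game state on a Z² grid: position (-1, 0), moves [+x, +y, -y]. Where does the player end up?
(0, 0)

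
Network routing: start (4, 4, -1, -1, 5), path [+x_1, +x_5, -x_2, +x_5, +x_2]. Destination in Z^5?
(5, 4, -1, -1, 7)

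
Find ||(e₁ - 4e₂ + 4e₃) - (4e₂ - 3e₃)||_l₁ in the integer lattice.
16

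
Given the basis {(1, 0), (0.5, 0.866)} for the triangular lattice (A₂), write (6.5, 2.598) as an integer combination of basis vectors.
5b₁ + 3b₂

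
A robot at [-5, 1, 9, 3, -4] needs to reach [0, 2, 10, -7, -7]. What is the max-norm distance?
10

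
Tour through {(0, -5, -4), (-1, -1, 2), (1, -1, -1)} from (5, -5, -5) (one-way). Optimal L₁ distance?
19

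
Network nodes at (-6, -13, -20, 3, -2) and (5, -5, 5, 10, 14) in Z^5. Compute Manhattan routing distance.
67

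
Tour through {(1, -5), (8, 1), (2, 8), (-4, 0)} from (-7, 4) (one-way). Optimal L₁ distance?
43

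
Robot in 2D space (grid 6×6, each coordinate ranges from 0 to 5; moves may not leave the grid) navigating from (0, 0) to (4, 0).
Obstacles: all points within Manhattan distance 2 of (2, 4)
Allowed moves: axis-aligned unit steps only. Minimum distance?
4
(one shortest path: (0, 0) → (1, 0) → (2, 0) → (3, 0) → (4, 0))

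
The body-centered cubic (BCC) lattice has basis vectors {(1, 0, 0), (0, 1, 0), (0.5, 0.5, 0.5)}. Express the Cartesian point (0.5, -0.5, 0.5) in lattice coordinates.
-b₂ + b₃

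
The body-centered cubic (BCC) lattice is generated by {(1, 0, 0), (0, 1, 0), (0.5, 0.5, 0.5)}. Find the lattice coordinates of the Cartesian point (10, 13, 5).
5b₁ + 8b₂ + 10b₃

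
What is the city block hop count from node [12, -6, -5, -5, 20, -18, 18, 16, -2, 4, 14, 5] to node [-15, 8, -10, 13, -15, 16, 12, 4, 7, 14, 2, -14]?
201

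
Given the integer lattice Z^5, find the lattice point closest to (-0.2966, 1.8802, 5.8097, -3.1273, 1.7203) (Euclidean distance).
(0, 2, 6, -3, 2)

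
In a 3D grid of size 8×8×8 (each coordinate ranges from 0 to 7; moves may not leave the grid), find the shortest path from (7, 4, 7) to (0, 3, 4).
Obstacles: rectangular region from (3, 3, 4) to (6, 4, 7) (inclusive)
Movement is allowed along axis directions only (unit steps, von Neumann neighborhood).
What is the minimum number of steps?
13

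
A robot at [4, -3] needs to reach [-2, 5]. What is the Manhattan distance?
14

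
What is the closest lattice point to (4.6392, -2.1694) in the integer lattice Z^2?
(5, -2)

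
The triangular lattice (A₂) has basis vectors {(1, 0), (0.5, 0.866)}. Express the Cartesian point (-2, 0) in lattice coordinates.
-2b₁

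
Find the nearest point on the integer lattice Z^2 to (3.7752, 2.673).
(4, 3)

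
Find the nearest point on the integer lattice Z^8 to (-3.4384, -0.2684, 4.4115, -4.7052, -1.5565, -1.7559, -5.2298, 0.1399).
(-3, 0, 4, -5, -2, -2, -5, 0)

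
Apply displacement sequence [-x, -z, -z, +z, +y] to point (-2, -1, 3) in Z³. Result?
(-3, 0, 2)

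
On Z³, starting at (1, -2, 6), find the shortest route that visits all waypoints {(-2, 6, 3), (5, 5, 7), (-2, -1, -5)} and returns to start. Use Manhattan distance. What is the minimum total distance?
54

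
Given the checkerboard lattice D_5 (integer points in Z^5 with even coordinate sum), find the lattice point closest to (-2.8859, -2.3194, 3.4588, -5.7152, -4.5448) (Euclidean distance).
(-3, -2, 4, -6, -5)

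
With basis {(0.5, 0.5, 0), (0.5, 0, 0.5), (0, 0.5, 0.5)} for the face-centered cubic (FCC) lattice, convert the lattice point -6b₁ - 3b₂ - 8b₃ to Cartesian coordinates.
(-4.5, -7, -5.5)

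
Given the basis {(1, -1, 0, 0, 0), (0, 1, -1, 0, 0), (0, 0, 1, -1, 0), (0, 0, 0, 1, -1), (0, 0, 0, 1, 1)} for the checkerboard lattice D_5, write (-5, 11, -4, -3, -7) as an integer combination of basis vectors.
-5b₁ + 6b₂ + 2b₃ + 3b₄ - 4b₅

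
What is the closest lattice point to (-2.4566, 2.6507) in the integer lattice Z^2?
(-2, 3)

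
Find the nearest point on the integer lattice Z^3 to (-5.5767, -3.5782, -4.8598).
(-6, -4, -5)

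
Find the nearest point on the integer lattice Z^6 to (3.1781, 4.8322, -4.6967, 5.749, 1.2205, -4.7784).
(3, 5, -5, 6, 1, -5)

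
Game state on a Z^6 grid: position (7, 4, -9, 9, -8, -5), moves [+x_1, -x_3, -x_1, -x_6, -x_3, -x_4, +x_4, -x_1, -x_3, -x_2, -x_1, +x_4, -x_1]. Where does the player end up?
(4, 3, -12, 10, -8, -6)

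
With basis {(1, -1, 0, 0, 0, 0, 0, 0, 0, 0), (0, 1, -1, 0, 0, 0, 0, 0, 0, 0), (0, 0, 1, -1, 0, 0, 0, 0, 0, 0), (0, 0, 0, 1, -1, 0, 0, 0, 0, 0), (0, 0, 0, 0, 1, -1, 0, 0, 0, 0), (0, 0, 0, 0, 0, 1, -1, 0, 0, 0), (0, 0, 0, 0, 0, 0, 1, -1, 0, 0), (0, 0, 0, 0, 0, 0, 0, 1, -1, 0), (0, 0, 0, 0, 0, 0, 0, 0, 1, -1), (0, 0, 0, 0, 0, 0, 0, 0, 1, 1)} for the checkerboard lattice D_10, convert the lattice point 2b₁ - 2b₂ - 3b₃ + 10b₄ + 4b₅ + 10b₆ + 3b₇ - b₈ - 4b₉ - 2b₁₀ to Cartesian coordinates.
(2, -4, -1, 13, -6, 6, -7, -4, -5, 2)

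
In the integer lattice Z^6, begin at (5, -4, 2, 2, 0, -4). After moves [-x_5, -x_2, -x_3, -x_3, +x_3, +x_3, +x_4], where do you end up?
(5, -5, 2, 3, -1, -4)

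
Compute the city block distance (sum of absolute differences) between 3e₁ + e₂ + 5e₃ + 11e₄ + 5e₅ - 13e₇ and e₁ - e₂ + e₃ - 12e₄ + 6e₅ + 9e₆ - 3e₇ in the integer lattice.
51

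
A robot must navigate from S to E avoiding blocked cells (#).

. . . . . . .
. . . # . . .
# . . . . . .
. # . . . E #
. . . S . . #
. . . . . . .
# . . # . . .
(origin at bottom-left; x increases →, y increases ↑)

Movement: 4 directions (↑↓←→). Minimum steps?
3
(one shortest path: (3, 2) → (4, 2) → (5, 2) → (5, 3))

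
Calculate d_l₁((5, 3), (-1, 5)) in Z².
8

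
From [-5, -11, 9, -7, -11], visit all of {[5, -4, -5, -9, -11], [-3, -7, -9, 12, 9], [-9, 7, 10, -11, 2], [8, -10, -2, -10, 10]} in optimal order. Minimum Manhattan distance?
173
(one optimal route: (-5, -11, 9, -7, -11) → (-9, 7, 10, -11, 2) → (5, -4, -5, -9, -11) → (8, -10, -2, -10, 10) → (-3, -7, -9, 12, 9))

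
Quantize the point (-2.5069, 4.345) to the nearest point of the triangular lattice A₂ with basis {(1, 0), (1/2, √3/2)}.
(-2.5, 4.33)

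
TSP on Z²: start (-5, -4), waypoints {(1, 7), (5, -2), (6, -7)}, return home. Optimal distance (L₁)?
50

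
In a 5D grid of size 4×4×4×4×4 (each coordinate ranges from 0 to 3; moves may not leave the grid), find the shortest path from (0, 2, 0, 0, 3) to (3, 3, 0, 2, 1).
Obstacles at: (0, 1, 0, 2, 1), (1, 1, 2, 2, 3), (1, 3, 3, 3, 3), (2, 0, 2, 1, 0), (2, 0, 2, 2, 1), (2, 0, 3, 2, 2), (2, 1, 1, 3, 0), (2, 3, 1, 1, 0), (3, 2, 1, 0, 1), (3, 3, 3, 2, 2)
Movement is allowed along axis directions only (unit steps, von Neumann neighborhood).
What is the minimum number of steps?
8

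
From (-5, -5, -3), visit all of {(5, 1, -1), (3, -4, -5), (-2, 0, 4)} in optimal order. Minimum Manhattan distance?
35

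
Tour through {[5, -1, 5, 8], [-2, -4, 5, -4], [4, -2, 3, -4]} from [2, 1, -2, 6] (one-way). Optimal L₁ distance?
40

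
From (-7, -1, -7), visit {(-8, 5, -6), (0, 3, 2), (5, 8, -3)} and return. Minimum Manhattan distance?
62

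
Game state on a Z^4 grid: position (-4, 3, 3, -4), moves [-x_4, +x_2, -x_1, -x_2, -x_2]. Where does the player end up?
(-5, 2, 3, -5)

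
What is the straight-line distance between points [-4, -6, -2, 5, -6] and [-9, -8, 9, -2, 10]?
21.3307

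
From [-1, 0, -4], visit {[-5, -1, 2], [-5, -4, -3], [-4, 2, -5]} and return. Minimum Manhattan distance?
34
(one optimal route: (-1, 0, -4) → (-5, -1, 2) → (-5, -4, -3) → (-4, 2, -5) → (-1, 0, -4))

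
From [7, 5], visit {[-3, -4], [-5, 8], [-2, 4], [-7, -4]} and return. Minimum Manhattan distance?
52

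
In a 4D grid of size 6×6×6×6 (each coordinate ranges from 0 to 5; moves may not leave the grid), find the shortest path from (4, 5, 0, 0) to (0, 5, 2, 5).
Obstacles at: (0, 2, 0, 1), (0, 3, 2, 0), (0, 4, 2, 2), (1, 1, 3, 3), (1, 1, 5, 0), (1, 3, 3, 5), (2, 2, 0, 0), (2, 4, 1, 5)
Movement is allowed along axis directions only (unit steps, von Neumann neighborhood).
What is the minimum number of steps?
11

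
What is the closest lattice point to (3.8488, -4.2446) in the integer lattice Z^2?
(4, -4)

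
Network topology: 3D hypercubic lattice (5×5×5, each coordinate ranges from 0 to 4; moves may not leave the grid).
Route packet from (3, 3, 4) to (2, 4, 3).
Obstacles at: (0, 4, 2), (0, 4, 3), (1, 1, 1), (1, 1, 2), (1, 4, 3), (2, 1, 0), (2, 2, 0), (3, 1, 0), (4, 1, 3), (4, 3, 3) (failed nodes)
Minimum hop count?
3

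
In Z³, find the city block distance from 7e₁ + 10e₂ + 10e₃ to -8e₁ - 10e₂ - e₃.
46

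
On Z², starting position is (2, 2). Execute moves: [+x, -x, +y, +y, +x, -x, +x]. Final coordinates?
(3, 4)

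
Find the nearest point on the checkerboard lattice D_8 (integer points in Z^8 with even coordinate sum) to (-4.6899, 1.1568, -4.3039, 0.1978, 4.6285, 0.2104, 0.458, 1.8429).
(-5, 1, -4, 0, 5, 0, 1, 2)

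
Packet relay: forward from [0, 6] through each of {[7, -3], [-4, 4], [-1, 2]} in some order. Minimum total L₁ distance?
24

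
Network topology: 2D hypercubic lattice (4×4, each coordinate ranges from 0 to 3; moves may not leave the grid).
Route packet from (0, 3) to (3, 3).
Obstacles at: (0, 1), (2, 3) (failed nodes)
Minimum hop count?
5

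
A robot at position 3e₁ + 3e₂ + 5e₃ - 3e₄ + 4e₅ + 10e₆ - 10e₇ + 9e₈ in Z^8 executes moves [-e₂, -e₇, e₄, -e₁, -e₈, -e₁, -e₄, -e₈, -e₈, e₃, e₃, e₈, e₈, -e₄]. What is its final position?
(1, 2, 7, -4, 4, 10, -11, 8)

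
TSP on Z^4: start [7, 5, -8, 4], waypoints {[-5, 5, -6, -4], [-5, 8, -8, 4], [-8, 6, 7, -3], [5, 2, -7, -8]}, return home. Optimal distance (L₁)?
96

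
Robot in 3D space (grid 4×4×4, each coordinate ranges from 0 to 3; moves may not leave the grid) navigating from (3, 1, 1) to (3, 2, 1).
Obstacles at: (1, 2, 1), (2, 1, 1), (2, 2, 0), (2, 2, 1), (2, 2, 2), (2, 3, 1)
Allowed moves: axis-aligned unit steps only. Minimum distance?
1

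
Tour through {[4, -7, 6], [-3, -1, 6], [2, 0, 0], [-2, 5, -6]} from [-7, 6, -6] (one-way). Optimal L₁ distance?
46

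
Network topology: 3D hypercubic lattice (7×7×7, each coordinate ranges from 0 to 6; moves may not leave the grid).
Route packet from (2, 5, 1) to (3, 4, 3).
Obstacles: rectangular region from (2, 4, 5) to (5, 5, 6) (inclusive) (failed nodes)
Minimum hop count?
4
(one shortest path: (2, 5, 1) → (3, 5, 1) → (3, 4, 1) → (3, 4, 2) → (3, 4, 3))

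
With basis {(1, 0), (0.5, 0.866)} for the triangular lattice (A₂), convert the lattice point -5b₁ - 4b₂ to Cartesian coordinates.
(-7, -3.464)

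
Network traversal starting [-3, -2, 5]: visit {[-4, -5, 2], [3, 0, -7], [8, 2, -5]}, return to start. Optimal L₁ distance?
62
(one optimal route: (-3, -2, 5) → (-4, -5, 2) → (3, 0, -7) → (8, 2, -5) → (-3, -2, 5))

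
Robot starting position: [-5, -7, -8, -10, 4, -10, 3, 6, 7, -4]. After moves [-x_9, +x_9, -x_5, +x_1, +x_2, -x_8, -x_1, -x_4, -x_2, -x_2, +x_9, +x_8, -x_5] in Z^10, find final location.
(-5, -8, -8, -11, 2, -10, 3, 6, 8, -4)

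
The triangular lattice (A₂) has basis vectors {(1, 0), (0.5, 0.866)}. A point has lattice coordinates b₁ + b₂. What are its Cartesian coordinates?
(1.5, 0.866)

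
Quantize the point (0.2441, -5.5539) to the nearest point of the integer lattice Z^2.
(0, -6)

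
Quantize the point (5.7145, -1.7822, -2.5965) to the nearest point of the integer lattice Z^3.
(6, -2, -3)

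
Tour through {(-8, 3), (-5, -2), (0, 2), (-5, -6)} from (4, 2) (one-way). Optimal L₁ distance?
25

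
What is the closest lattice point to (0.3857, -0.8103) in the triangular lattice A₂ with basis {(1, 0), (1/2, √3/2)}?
(0.5, -0.866)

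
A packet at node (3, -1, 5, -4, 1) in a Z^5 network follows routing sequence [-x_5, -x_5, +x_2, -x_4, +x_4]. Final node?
(3, 0, 5, -4, -1)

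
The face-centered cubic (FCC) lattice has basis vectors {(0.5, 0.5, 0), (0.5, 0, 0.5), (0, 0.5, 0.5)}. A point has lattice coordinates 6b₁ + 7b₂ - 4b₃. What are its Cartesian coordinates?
(6.5, 1, 1.5)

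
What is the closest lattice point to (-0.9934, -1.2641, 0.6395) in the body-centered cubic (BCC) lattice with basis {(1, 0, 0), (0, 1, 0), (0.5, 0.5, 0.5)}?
(-1, -1, 1)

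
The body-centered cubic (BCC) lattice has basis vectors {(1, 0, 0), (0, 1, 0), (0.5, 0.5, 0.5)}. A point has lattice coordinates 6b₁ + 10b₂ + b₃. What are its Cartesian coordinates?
(6.5, 10.5, 0.5)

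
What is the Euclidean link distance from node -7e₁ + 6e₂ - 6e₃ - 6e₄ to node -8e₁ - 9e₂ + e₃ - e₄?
17.3205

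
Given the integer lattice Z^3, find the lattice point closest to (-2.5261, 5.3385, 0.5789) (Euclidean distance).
(-3, 5, 1)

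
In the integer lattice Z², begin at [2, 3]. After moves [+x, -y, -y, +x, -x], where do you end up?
(3, 1)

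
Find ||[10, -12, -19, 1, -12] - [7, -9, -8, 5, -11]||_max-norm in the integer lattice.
11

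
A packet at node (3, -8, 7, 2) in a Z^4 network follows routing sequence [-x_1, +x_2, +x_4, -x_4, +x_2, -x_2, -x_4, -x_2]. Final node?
(2, -8, 7, 1)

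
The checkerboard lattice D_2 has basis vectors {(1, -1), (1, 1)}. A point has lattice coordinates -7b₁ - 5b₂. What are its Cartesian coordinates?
(-12, 2)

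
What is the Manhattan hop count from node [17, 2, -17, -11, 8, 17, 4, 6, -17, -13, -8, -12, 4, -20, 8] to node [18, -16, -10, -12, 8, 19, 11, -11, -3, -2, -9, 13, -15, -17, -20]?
154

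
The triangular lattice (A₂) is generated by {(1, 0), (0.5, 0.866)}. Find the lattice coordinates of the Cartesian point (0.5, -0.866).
b₁ - b₂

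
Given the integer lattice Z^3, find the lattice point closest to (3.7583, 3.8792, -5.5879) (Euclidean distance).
(4, 4, -6)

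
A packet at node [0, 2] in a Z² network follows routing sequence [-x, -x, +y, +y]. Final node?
(-2, 4)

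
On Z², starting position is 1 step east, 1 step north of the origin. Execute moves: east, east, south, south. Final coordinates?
(3, -1)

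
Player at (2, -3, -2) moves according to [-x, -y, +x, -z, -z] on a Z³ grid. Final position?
(2, -4, -4)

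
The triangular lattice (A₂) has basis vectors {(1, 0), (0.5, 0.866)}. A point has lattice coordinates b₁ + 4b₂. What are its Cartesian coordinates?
(3, 3.464)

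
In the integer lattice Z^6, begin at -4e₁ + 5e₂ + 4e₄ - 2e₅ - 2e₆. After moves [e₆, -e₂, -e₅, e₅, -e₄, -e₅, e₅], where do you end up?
(-4, 4, 0, 3, -2, -1)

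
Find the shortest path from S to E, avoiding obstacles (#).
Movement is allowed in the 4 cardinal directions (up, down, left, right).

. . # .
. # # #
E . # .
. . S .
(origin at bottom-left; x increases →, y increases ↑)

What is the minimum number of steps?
3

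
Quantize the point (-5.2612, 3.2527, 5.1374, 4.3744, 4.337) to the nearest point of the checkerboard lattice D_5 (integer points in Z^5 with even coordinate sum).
(-5, 3, 5, 5, 4)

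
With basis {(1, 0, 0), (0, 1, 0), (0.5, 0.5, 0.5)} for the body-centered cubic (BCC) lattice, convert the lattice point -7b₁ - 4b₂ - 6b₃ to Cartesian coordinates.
(-10, -7, -3)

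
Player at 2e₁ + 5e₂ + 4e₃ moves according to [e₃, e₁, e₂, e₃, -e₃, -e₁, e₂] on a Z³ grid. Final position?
(2, 7, 5)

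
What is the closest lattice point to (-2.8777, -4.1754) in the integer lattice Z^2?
(-3, -4)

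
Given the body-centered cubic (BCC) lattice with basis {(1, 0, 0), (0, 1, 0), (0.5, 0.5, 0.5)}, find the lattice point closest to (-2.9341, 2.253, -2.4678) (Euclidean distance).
(-2.5, 2.5, -2.5)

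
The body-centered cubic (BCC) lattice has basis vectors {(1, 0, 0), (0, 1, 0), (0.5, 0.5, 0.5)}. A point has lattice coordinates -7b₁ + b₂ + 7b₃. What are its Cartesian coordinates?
(-3.5, 4.5, 3.5)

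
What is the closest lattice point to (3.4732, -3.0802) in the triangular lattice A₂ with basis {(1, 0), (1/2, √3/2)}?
(3.5, -2.598)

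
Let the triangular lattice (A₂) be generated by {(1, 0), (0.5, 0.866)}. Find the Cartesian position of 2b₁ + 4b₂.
(4, 3.464)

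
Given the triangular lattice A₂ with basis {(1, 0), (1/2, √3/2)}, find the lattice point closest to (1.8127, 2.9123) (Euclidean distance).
(1.5, 2.598)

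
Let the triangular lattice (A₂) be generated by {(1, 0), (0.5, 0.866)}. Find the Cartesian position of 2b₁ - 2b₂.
(1, -1.732)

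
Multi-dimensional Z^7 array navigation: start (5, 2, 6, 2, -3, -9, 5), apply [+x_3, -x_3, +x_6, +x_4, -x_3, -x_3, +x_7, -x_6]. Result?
(5, 2, 4, 3, -3, -9, 6)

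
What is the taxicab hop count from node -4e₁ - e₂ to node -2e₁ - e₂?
2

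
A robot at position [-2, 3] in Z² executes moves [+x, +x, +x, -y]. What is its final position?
(1, 2)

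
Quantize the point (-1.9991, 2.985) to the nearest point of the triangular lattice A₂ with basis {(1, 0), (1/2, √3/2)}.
(-2, 3.464)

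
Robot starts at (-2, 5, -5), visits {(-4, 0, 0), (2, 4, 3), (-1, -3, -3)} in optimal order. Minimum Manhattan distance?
33
(one optimal route: (-2, 5, -5) → (-1, -3, -3) → (-4, 0, 0) → (2, 4, 3))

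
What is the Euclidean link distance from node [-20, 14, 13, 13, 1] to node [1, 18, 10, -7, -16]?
33.9853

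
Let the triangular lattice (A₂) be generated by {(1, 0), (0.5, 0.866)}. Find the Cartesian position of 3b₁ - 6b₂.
(0, -5.196)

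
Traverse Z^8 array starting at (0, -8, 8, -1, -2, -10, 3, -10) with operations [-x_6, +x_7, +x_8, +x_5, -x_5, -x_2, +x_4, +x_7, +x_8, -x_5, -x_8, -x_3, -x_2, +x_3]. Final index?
(0, -10, 8, 0, -3, -11, 5, -9)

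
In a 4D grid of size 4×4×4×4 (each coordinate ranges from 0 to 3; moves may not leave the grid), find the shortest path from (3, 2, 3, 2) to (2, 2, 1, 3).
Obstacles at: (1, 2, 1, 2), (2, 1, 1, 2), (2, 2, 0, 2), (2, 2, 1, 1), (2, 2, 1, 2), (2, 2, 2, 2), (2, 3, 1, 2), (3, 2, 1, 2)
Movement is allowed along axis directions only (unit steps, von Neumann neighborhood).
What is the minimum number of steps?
4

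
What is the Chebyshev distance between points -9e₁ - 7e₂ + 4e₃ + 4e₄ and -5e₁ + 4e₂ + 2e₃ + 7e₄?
11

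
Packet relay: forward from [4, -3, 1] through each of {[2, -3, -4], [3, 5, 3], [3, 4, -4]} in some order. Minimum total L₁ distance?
23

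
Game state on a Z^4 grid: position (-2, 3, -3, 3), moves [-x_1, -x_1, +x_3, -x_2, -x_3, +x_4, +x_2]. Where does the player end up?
(-4, 3, -3, 4)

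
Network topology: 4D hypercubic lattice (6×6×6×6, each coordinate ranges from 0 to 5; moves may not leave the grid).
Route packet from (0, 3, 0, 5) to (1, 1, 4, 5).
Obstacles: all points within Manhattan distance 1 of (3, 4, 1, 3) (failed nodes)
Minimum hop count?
7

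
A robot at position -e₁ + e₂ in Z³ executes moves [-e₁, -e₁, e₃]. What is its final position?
(-3, 1, 1)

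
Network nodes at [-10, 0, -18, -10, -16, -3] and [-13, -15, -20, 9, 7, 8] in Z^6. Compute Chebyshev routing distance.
23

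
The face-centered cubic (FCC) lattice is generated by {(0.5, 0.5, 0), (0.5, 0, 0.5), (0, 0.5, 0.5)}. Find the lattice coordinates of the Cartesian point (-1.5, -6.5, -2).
-6b₁ + 3b₂ - 7b₃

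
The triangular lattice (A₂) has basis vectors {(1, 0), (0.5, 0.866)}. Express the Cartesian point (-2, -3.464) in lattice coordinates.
-4b₂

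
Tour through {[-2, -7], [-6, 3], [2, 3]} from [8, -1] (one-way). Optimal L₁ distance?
32
(one optimal route: (8, -1) → (2, 3) → (-6, 3) → (-2, -7))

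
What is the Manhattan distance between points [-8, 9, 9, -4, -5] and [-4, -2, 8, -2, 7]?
30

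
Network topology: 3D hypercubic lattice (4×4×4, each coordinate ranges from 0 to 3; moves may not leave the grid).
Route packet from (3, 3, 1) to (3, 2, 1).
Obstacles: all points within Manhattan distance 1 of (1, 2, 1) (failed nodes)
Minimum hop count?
1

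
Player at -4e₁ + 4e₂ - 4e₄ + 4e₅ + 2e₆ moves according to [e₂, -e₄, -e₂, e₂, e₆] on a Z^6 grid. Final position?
(-4, 5, 0, -5, 4, 3)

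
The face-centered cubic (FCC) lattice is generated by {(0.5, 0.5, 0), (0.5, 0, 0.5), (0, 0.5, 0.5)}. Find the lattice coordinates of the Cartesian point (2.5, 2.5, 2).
3b₁ + 2b₂ + 2b₃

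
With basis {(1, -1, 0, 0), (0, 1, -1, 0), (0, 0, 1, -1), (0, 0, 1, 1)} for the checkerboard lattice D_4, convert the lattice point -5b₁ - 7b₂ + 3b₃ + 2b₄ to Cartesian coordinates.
(-5, -2, 12, -1)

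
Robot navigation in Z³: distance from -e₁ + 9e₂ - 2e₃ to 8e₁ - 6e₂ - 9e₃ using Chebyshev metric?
15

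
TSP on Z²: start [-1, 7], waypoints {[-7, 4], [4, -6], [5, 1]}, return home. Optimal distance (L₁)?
50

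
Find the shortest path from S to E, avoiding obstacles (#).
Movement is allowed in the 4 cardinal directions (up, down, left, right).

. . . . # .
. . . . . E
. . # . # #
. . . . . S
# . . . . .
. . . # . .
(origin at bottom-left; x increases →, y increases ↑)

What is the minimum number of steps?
6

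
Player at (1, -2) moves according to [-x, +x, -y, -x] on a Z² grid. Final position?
(0, -3)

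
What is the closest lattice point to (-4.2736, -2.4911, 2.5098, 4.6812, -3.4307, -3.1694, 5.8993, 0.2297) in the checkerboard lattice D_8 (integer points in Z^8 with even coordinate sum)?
(-4, -2, 3, 5, -3, -3, 6, 0)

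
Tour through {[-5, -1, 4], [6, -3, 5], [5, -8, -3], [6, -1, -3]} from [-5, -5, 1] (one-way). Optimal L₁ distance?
39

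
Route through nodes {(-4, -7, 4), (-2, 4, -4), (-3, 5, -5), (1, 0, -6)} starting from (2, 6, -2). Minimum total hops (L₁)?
43
(one optimal route: (2, 6, -2) → (-2, 4, -4) → (-3, 5, -5) → (1, 0, -6) → (-4, -7, 4))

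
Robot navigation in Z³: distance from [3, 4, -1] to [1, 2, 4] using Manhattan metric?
9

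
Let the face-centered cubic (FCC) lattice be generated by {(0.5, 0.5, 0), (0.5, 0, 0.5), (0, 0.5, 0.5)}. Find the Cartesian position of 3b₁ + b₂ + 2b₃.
(2, 2.5, 1.5)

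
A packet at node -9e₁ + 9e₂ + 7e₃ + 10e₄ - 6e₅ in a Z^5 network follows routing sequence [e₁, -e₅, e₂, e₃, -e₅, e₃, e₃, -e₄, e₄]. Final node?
(-8, 10, 10, 10, -8)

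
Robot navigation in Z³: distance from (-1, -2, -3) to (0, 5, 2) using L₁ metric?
13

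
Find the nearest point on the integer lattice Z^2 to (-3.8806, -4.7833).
(-4, -5)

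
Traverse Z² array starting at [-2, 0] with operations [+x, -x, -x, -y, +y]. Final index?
(-3, 0)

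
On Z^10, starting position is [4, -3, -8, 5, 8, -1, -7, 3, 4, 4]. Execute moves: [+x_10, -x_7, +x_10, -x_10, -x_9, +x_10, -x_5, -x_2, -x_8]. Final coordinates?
(4, -4, -8, 5, 7, -1, -8, 2, 3, 6)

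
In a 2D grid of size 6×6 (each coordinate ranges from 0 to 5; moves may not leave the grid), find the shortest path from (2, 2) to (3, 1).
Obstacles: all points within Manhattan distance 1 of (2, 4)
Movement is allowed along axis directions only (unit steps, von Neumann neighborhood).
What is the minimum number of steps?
2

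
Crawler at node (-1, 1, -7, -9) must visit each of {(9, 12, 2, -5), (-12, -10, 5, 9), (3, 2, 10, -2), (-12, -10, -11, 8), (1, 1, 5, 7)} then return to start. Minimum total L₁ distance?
164
(one optimal route: (-1, 1, -7, -9) → (9, 12, 2, -5) → (3, 2, 10, -2) → (1, 1, 5, 7) → (-12, -10, 5, 9) → (-12, -10, -11, 8) → (-1, 1, -7, -9))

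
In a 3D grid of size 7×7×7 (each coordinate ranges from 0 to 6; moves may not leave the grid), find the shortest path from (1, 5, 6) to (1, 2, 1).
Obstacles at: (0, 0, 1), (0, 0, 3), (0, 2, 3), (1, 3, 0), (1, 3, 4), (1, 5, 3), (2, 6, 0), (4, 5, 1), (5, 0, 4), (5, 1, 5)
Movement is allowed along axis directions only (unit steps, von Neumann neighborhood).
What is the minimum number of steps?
8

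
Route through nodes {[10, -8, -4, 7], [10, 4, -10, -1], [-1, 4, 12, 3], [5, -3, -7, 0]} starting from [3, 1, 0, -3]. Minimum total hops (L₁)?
98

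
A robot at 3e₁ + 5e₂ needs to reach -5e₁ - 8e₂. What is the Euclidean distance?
15.2643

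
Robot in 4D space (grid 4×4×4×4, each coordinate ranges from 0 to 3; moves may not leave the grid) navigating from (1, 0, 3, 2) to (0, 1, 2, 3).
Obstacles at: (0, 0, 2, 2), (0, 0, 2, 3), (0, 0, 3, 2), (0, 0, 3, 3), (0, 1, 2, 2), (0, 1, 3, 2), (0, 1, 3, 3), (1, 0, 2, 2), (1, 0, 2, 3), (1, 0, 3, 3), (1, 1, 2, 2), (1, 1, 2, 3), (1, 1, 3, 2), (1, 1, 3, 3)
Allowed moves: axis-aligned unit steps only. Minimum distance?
8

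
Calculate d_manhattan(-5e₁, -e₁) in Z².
4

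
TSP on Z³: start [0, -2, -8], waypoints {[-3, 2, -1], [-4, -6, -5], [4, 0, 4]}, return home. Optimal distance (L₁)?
56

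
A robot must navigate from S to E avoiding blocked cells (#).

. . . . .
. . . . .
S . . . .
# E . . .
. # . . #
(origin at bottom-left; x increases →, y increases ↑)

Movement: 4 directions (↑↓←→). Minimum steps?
2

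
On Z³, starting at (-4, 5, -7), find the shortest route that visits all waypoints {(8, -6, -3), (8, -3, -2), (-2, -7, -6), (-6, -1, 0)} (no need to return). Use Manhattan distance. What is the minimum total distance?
49
(one optimal route: (-4, 5, -7) → (-6, -1, 0) → (-2, -7, -6) → (8, -6, -3) → (8, -3, -2))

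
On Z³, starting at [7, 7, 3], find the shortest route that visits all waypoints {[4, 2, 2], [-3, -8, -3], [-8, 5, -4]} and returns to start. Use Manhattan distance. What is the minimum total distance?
74
(one optimal route: (7, 7, 3) → (4, 2, 2) → (-3, -8, -3) → (-8, 5, -4) → (7, 7, 3))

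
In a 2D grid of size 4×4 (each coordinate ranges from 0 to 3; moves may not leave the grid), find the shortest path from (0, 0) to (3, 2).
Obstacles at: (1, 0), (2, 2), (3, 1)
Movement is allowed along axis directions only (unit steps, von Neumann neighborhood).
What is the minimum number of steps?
7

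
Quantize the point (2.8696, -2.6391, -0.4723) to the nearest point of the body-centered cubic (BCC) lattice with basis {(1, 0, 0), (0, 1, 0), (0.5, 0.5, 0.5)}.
(2.5, -2.5, -0.5)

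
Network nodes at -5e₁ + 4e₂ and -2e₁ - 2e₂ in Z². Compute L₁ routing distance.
9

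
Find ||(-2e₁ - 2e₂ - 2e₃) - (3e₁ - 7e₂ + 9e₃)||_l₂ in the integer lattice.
13.0767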